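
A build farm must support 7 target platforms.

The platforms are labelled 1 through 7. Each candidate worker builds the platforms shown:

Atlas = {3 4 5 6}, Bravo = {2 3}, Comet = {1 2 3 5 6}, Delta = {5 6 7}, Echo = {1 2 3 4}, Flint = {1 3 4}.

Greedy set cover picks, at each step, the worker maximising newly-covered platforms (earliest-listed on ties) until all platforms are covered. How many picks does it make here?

3

Greedy: pick Comet (covers 5 new) → pick Atlas (covers 1 new) → pick Delta (covers 1 new). Total picks: 3.
(The true minimum cover uses only 2 workers, so greedy is not optimal here.)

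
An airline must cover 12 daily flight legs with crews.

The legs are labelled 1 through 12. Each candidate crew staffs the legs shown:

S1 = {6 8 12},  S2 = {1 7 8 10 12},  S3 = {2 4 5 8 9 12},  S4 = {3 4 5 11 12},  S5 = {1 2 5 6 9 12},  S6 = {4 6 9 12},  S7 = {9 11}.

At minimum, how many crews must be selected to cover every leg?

S2 and S4 and S5 together: S2 ∪ S4 ∪ S5 = {1, 2, 3, 4, 5, 6, 7, 8, 9, 10, 11, 12} — every leg is covered.
Only S4 contains 3, so S4 is forced; the remaining 7 legs need at least 2 more crews (each remaining crew adds at most 4) — so at least 3 crews are needed, and 3 is optimal.

3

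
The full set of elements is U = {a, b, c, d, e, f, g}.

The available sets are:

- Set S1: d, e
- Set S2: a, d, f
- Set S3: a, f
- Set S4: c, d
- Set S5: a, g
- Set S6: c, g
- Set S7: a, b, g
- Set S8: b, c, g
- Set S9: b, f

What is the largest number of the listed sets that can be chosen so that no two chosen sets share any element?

3

S1, S3, S6 are pairwise disjoint (S1={d,e}; S3={a,f}; S6={c,g}).
Every remaining set overlaps one of these, and no 4 of the listed sets are pairwise disjoint, so 3 is the maximum.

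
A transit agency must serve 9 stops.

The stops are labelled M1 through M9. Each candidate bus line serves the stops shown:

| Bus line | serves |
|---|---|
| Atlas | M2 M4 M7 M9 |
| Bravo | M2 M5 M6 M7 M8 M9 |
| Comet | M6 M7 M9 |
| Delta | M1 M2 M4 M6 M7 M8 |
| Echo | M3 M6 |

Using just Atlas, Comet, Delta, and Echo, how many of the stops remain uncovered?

Union of Atlas, Comet, Delta, Echo = {M1, M2, M3, M4, M6, M7, M8, M9}.
Not covered: M5 — 1 stop.

1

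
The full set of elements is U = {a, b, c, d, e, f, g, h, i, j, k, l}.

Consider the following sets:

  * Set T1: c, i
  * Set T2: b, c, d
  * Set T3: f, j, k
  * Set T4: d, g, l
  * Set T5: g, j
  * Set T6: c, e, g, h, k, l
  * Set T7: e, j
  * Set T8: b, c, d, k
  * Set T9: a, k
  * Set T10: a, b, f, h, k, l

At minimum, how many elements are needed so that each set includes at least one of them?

Take T = {a, c, d, j}. Each listed set contains at least one of these, so T is a hitting set of size 4.
The sets T1, T4, T7, T9 are pairwise disjoint, so any hitting set needs a separate element for each — at least 4. Hence 4 is optimal.

4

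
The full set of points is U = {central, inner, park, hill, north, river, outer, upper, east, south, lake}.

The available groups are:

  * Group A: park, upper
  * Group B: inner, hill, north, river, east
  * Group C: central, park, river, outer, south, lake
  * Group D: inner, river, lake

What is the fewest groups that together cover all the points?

A and B and C together: A ∪ B ∪ C = {central, inner, park, hill, north, river, outer, upper, east, south, lake} — every point is covered.
Only C contains central, so C is forced; the remaining 5 points need at least 2 more groups (each remaining group adds at most 4) — so at least 3 groups are needed, and 3 is optimal.

3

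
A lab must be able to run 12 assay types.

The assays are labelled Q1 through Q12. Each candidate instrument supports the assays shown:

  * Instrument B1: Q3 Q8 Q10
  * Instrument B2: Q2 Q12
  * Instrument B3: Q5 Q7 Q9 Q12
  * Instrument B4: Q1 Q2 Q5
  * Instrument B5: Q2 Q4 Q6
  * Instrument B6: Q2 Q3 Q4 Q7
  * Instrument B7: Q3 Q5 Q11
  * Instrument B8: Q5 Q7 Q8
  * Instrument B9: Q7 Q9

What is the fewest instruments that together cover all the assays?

5

Take {B1, B3, B4, B5, B7}. Their union is {Q1, Q2, Q3, Q4, Q5, Q6, Q7, Q8, Q9, Q10, Q11, Q12}, which is all 12 assays.
No 4 of the 9 instruments cover everything (all 126 combinations miss at least one assay), so 5 is optimal.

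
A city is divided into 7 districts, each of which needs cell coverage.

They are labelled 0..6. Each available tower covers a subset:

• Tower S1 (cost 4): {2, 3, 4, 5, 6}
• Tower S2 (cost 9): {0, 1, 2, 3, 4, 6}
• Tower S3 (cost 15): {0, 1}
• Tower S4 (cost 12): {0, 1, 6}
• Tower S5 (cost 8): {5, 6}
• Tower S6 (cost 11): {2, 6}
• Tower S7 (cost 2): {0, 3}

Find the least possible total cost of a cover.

S1, S2 together cover every district (S1 ∪ S2 = {0, 1, 2, 3, 4, 5, 6}); total cost 4 + 9 = 13.
The greedy pick S1, S7, S2 costs 15; no covering selection beats 13.

13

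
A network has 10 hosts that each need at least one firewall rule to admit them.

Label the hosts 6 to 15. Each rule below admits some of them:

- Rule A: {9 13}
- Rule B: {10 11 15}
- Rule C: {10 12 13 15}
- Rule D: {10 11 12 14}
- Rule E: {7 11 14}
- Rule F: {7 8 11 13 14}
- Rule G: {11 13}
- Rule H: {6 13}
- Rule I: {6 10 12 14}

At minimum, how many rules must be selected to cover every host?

4

A and C and F and I together: A ∪ C ∪ F ∪ I = {6, 7, 8, 9, 10, 11, 12, 13, 14, 15} — every host is covered.
No 3 of the 9 rules cover everything (all 84 combinations miss at least one host), so 4 is optimal.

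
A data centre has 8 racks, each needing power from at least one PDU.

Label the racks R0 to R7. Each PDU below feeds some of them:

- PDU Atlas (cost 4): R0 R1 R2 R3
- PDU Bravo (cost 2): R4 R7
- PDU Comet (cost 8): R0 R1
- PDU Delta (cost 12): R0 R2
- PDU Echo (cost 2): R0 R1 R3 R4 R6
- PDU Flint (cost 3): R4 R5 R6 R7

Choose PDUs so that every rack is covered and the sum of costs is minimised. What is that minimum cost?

7

Atlas, Flint together cover every rack (Atlas ∪ Flint = {R0, R1, R2, R3, R4, R5, R6, R7}); total cost 4 + 3 = 7.
The greedy pick Echo, Flint, Atlas costs 9; no covering selection beats 7.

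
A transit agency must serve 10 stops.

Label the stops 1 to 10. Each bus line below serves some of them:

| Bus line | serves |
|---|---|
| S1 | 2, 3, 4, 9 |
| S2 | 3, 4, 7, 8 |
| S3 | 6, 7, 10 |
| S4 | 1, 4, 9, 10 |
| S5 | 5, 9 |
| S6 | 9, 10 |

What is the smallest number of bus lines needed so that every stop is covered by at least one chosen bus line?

Take {S1, S2, S3, S4, S5}. Their union is {1, 2, 3, 4, 5, 6, 7, 8, 9, 10}, which is all 10 stops.
No 4 of the 6 bus lines cover everything (all 15 combinations miss at least one stop), so 5 is optimal.

5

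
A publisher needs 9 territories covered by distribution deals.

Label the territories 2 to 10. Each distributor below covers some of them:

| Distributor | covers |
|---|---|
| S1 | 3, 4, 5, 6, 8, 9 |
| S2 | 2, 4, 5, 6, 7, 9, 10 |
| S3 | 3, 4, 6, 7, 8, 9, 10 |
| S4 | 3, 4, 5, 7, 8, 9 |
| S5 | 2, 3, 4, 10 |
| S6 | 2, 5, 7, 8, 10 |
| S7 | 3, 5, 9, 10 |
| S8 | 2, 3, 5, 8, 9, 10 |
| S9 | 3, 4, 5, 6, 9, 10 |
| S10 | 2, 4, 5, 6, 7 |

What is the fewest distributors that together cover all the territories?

Take {S3, S6}. Their union is {2, 3, 4, 5, 6, 7, 8, 9, 10}, which is all 9 territories.
No single distributor has all 9 territories (the largest, S2, has 7), so 2 is optimal.

2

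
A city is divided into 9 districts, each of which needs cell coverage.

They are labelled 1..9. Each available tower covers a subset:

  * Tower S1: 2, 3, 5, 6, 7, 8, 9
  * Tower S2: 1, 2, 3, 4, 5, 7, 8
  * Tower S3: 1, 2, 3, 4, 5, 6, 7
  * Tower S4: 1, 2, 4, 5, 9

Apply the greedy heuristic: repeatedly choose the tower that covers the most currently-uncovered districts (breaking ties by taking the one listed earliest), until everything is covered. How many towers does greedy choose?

2

Greedy: pick S1 (covers 7 new) → pick S2 (covers 2 new). Total picks: 2.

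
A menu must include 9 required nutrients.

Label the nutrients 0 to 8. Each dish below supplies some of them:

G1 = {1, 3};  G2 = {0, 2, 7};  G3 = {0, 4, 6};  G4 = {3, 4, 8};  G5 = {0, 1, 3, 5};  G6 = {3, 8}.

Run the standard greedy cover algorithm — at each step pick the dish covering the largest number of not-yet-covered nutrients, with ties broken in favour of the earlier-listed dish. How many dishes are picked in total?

4

Greedy: pick G5 (covers 4 new) → pick G2 (covers 2 new) → pick G3 (covers 2 new) → pick G4 (covers 1 new). Total picks: 4.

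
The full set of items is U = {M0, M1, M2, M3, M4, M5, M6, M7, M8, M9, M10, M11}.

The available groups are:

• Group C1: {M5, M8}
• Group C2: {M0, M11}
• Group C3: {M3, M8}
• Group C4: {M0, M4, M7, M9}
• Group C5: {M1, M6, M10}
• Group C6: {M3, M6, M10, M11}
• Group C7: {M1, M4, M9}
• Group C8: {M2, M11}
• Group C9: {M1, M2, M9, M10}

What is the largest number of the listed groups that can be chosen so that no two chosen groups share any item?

4

C1, C4, C5, C8 are pairwise disjoint (C1={M5,M8}; C4={M0,M4,M7,M9}; C5={M1,M6,M10}; C8={M2,M11}).
Every remaining group overlaps one of these, and no 5 of the listed groups are pairwise disjoint, so 4 is the maximum.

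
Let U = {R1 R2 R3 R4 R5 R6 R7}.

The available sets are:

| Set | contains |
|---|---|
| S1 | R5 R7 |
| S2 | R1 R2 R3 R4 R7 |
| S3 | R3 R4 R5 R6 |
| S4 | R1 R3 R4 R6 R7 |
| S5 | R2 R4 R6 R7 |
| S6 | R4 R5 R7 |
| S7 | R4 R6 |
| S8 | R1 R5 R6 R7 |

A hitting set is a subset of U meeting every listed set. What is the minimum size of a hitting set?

2

The 2 elements {R6, R7} hit every set.
The sets S1, S7 are pairwise disjoint, so any hitting set needs a separate element for each — at least 2. Hence 2 is optimal.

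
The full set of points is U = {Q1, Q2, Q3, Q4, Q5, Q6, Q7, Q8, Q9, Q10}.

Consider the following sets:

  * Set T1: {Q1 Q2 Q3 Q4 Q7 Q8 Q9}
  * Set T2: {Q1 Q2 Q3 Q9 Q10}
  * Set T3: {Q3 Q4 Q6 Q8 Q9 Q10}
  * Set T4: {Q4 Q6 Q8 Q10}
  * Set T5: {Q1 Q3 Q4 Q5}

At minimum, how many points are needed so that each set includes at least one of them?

The 2 points {Q1, Q10} hit every set.
No single point lies in every set, so at least 2 are needed and 2 is optimal.

2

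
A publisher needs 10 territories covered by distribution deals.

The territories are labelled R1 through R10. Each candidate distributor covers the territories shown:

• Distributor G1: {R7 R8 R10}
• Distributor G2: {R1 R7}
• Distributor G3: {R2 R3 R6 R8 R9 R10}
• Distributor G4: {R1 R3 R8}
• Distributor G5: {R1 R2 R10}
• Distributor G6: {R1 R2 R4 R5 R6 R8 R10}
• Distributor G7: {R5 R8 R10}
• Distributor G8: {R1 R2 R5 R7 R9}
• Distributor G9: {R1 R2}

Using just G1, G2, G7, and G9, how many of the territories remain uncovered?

Union of G1, G2, G7, G9 = {R1, R2, R5, R7, R8, R10}.
Not covered: R3, R4, R6, R9 — 4 territories.

4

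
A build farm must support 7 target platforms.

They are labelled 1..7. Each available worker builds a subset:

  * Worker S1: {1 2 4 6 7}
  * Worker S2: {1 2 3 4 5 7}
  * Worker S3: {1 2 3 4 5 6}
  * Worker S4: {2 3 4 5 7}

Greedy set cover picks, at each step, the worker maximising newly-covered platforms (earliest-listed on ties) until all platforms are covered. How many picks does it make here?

Greedy: pick S2 (covers 6 new) → pick S1 (covers 1 new). Total picks: 2.

2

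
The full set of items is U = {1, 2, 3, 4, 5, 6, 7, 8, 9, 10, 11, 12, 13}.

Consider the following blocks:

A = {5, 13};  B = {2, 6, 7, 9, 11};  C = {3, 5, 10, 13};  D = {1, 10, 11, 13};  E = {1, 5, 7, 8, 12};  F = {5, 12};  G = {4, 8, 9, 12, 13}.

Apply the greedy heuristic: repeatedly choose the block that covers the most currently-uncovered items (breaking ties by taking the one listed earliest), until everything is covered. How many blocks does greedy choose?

4

Greedy: pick B (covers 5 new) → pick C (covers 4 new) → pick E (covers 3 new) → pick G (covers 1 new). Total picks: 4.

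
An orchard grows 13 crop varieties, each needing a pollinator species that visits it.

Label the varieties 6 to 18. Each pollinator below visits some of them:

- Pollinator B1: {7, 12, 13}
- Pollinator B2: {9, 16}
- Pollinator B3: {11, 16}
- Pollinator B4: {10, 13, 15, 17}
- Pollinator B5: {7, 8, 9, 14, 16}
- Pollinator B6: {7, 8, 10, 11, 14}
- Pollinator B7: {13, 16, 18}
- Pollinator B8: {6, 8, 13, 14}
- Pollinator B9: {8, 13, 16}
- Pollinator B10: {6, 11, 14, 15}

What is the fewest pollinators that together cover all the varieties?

B1 and B4 and B5 and B7 and B10 together: B1 ∪ B4 ∪ B5 ∪ B7 ∪ B10 = {6, 7, 8, 9, 10, 11, 12, 13, 14, 15, 16, 17, 18} — every variety is covered.
No 4 of the 10 pollinators cover everything (all 210 combinations miss at least one variety), so 5 is optimal.

5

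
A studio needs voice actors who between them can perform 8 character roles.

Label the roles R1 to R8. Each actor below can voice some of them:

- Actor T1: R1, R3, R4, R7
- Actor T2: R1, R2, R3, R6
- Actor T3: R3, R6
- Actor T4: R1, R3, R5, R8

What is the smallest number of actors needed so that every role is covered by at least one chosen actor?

3

Take {T1, T2, T4}. Their union is {R1, R2, R3, R4, R5, R6, R7, R8}, which is all 8 roles.
Only T2 contains R2, so T2 is forced; the remaining 4 roles need at least 2 more actors (each remaining actor adds at most 2) — so at least 3 actors are needed, and 3 is optimal.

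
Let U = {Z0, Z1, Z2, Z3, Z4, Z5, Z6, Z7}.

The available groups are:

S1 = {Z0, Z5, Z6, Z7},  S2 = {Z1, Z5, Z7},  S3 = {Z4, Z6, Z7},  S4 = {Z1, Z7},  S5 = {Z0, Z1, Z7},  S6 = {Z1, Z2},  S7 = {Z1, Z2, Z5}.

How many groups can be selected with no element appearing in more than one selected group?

S3, S6 are pairwise disjoint (S3={Z4,Z6,Z7}; S6={Z1,Z2}).
Every remaining group overlaps one of these, and no 3 of the listed groups are pairwise disjoint, so 2 is the maximum.

2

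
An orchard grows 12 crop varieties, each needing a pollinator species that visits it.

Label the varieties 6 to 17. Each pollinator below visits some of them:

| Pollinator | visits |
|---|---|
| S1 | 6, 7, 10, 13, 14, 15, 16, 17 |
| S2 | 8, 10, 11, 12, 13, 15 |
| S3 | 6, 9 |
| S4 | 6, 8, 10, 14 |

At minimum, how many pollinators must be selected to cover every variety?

S1 and S2 and S3 together: S1 ∪ S2 ∪ S3 = {6, 7, 8, 9, 10, 11, 12, 13, 14, 15, 16, 17} — every variety is covered.
Only S1 contains 7, so S1 is forced; the remaining 4 varieties need at least 2 more pollinators (each remaining pollinator adds at most 3) — so at least 3 pollinators are needed, and 3 is optimal.

3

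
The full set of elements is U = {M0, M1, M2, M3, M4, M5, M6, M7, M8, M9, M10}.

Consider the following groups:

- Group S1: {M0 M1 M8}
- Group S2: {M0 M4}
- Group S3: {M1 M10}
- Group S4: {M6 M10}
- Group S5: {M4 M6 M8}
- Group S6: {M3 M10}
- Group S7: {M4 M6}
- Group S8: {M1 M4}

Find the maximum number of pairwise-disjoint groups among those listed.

S1, S6, S7 are pairwise disjoint (S1={M0,M1,M8}; S6={M3,M10}; S7={M4,M6}).
Every remaining group overlaps one of these, and no 4 of the listed groups are pairwise disjoint, so 3 is the maximum.

3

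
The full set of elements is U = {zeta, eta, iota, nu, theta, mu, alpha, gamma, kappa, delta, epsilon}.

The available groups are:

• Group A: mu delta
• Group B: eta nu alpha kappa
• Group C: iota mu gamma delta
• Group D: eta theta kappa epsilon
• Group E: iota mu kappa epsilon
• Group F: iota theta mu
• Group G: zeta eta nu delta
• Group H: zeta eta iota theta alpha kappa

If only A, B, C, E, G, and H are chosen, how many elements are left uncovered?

0

Union of A, B, C, E, G, H = {zeta, eta, iota, nu, theta, mu, alpha, gamma, kappa, delta, epsilon} — that's every element, so 0 are uncovered.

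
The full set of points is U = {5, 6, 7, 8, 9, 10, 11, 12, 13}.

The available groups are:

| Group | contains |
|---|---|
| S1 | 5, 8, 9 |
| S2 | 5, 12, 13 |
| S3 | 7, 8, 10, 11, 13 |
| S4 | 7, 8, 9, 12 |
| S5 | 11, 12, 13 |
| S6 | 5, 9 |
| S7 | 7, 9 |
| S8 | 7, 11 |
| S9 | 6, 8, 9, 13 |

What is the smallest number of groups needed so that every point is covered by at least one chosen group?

3

Take {S2, S3, S9}. Their union is {5, 6, 7, 8, 9, 10, 11, 12, 13}, which is all 9 points.
Only S9 contains 6, so S9 is forced; the remaining 5 points need at least 2 more groups (each remaining group adds at most 3) — so at least 3 groups are needed, and 3 is optimal.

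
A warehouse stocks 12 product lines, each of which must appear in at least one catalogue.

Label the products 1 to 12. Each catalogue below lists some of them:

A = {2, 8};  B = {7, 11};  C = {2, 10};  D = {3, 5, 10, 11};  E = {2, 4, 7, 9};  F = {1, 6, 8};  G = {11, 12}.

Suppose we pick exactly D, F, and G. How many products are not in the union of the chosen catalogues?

Union of D, F, G = {1, 3, 5, 6, 8, 10, 11, 12}.
Not covered: 2, 4, 7, 9 — 4 products.

4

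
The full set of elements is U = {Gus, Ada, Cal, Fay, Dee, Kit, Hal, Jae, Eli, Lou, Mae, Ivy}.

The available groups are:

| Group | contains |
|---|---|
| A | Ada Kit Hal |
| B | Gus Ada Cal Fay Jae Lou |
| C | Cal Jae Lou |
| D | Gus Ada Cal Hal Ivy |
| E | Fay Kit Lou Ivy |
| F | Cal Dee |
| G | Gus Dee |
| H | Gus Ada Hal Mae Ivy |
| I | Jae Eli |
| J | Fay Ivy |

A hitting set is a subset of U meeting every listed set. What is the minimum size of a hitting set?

4

The 4 elements {Fay, Dee, Hal, Jae} hit every group.
The groups A, F, I, J are pairwise disjoint, so any hitting set needs a separate element for each — at least 4. Hence 4 is optimal.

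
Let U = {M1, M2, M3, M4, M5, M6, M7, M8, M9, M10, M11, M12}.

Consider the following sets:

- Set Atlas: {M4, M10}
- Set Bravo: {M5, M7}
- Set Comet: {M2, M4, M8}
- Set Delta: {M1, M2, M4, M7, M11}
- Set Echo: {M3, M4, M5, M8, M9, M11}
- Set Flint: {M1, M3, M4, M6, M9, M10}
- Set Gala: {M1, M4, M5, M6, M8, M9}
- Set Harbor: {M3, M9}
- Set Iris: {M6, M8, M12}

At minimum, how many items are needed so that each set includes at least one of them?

4

H = {M4, M5, M8, M9} meets every set (each contains at least one member of H), and |H| = 4.
The sets Atlas, Bravo, Harbor, Iris are pairwise disjoint, so any hitting set needs a separate item for each — at least 4. Hence 4 is optimal.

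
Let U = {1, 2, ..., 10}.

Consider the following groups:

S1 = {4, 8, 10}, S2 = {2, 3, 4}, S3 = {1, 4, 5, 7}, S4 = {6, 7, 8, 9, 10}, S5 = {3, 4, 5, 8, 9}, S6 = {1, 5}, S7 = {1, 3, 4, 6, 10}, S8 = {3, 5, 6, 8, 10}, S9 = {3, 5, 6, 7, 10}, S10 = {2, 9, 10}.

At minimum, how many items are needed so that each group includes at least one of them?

The 3 items {4, 5, 10} hit every group.
The groups S2, S4, S6 are pairwise disjoint, so any hitting set needs a separate item for each — at least 3. Hence 3 is optimal.

3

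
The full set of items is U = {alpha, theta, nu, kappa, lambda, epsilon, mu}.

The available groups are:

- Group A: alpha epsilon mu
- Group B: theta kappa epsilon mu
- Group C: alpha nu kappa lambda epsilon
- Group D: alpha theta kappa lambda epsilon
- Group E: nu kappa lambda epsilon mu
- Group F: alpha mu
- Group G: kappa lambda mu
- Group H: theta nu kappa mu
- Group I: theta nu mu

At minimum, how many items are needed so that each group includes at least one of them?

T = {alpha, mu} meets every group (each contains at least one member of T), and |T| = 2.
No single item lies in every group, so at least 2 are needed and 2 is optimal.

2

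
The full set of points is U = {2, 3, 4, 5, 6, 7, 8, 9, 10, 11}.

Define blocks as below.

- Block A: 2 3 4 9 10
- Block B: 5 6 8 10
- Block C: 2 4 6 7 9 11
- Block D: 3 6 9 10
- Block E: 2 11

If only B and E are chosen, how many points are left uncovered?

Union of B, E = {2, 5, 6, 8, 10, 11}.
Not covered: 3, 4, 7, 9 — 4 points.

4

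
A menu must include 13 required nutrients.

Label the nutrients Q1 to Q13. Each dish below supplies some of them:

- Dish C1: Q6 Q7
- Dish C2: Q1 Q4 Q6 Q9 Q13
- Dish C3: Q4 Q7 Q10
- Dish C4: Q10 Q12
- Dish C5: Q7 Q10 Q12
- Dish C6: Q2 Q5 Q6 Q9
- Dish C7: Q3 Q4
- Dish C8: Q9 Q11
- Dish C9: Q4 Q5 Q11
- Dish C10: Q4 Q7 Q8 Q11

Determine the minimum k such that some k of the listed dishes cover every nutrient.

5

C2 and C4 and C6 and C7 and C10 together: C2 ∪ C4 ∪ C6 ∪ C7 ∪ C10 = {Q1, Q2, Q3, Q4, Q5, Q6, Q7, Q8, Q9, Q10, Q11, Q12, Q13} — every nutrient is covered.
No 4 of the 10 dishes cover everything (all 210 combinations miss at least one nutrient), so 5 is optimal.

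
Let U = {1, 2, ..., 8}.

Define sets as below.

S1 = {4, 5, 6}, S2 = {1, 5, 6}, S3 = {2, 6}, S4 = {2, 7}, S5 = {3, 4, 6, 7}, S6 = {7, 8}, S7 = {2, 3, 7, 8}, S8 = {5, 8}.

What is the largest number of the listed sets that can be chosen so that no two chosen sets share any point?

S4, S8 are pairwise disjoint (S4={2,7}; S8={5,8}).
Every remaining set overlaps one of these, and no 3 of the listed sets are pairwise disjoint, so 2 is the maximum.

2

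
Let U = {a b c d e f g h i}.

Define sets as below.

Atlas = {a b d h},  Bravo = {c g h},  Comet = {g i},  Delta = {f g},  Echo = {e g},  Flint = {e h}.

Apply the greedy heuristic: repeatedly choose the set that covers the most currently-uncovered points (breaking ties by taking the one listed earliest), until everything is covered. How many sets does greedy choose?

Greedy: pick Atlas (covers 4 new) → pick Bravo (covers 2 new) → pick Comet (covers 1 new) → pick Delta (covers 1 new) → pick Echo (covers 1 new). Total picks: 5.

5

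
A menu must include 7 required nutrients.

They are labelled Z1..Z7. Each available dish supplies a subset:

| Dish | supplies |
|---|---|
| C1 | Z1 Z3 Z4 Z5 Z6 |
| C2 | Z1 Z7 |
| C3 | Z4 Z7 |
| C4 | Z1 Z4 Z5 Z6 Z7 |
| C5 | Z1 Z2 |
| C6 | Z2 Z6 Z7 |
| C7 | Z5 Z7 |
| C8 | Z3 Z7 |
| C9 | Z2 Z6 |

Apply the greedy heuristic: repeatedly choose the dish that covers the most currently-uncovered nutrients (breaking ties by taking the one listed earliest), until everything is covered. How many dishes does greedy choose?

Greedy: pick C1 (covers 5 new) → pick C6 (covers 2 new). Total picks: 2.

2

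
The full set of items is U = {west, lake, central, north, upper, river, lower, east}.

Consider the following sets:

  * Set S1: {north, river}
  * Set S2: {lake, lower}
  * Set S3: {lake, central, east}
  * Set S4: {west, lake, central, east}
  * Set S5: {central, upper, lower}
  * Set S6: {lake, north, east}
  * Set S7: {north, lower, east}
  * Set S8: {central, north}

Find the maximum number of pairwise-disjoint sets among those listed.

S1, S3 are pairwise disjoint (S1={north,river}; S3={lake,central,east}).
Every remaining set overlaps one of these, and no 3 of the listed sets are pairwise disjoint, so 2 is the maximum.

2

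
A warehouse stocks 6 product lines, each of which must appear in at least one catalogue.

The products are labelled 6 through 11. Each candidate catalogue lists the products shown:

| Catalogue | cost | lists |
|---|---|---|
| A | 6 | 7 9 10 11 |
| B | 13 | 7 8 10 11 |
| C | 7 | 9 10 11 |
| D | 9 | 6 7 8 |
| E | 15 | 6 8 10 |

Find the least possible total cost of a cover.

A, D together cover every product (A ∪ D = {6, 7, 8, 9, 10, 11}); total cost 6 + 9 = 15.
No covering selection has total cost below 15.

15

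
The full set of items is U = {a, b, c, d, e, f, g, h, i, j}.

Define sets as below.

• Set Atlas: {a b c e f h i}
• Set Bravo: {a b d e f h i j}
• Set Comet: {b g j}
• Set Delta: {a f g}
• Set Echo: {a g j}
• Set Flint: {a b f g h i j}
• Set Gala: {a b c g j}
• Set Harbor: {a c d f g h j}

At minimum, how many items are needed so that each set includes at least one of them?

Take T = {a, j}. Each listed set contains at least one of these, so T is a hitting set of size 2.
No single item lies in every set, so at least 2 are needed and 2 is optimal.

2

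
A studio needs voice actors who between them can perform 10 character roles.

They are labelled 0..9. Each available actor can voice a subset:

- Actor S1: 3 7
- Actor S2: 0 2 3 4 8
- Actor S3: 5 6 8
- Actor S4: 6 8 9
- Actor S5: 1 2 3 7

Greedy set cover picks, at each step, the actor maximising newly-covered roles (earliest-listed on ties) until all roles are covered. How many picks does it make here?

4

Greedy: pick S2 (covers 5 new) → pick S3 (covers 2 new) → pick S5 (covers 2 new) → pick S4 (covers 1 new). Total picks: 4.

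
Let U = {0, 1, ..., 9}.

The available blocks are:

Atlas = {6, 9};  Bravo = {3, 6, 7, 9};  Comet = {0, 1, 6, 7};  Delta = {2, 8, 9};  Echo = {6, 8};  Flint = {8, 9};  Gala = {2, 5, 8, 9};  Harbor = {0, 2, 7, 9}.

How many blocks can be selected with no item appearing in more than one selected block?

2

Comet, Flint are pairwise disjoint (Comet={0,1,6,7}; Flint={8,9}).
Every remaining block overlaps one of these, and no 3 of the listed blocks are pairwise disjoint, so 2 is the maximum.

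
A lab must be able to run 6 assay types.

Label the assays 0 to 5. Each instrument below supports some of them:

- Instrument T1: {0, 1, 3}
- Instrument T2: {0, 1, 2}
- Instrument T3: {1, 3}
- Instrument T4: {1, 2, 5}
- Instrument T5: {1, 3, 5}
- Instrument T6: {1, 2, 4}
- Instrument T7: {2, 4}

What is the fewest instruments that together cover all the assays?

T1 and T5 and T6 together: T1 ∪ T5 ∪ T6 = {0, 1, 2, 3, 4, 5} — every assay is covered.
No 2 of the 7 instruments cover everything (all 21 combinations miss at least one assay), so 3 is optimal.

3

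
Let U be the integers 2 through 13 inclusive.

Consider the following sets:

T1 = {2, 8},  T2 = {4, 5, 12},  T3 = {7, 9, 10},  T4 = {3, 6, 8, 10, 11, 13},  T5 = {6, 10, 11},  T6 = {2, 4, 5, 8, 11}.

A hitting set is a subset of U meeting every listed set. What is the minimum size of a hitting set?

3

H = {8, 10, 12} meets every set (each contains at least one member of H), and |H| = 3.
The sets T1, T2, T5 are pairwise disjoint, so any hitting set needs a separate point for each — at least 3. Hence 3 is optimal.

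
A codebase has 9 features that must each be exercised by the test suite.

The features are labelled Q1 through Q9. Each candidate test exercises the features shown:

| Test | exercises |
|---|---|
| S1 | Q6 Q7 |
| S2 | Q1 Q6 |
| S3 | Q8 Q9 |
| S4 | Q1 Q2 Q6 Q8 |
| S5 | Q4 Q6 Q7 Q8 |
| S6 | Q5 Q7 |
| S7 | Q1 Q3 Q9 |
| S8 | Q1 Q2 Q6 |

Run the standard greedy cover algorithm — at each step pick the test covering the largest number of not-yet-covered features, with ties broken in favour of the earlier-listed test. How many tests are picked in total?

4

Greedy: pick S4 (covers 4 new) → pick S5 (covers 2 new) → pick S7 (covers 2 new) → pick S6 (covers 1 new). Total picks: 4.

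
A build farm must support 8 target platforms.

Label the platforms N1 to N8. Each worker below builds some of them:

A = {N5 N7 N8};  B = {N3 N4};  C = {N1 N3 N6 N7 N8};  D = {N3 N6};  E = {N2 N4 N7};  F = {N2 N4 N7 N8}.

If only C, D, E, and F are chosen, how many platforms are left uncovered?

Union of C, D, E, F = {N1, N2, N3, N4, N6, N7, N8}.
Not covered: N5 — 1 platform.

1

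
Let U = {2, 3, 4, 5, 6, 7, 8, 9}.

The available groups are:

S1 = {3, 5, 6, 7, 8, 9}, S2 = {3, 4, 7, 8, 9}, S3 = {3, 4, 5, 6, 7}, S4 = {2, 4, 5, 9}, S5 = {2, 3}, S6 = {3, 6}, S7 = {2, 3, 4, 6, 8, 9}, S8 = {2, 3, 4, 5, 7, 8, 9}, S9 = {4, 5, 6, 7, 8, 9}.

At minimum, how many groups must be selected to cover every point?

2

S6 and S8 together: S6 ∪ S8 = {2, 3, 4, 5, 6, 7, 8, 9} — every point is covered.
No single group has all 8 points (the largest, S8, has 7), so 2 is optimal.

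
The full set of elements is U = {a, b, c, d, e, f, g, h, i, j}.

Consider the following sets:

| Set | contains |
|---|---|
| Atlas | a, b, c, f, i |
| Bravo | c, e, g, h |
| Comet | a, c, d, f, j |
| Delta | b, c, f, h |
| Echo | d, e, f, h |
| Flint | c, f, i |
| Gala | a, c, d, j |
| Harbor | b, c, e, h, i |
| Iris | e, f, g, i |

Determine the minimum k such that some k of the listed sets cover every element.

3

Comet, Harbor, and Iris cover everything between them: the union {a, b, c, d, e, f, g, h, i, j} is all of U.
No 2 of the 9 sets cover everything (all 36 combinations miss at least one element), so 3 is optimal.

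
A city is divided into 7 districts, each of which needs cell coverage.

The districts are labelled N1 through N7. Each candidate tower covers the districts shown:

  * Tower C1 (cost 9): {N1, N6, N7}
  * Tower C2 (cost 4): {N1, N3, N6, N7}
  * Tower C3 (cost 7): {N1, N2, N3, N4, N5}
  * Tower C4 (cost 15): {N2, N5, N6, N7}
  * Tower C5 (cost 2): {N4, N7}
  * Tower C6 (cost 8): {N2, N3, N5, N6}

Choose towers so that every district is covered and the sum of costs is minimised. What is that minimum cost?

11

C2, C3 together cover every district (C2 ∪ C3 = {N1, N2, N3, N4, N5, N6, N7}); total cost 4 + 7 = 11.
The greedy pick C2, C5, C3 costs 13; no covering selection beats 11.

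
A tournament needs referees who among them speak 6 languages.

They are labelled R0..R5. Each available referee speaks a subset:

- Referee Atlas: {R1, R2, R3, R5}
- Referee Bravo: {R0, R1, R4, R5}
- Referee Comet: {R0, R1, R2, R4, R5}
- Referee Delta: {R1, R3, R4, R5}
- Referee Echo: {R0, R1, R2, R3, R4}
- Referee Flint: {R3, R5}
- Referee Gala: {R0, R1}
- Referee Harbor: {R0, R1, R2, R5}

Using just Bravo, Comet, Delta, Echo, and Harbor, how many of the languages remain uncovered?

0

Union of Bravo, Comet, Delta, Echo, Harbor = {R0, R1, R2, R3, R4, R5} — that's every language, so 0 are uncovered.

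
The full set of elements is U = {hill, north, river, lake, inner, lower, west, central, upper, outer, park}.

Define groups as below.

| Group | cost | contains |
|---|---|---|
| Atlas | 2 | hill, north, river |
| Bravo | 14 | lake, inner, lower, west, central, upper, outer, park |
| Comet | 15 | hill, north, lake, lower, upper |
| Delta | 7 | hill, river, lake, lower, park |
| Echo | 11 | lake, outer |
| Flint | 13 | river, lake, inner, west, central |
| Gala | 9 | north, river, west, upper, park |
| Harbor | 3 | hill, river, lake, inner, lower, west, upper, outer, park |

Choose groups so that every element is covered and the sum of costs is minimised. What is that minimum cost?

Atlas, Bravo together cover every element (Atlas ∪ Bravo = {hill, north, river, lake, inner, lower, west, central, upper, outer, park}); total cost 2 + 14 = 16.
The greedy pick Harbor, Atlas, Flint costs 18; no covering selection beats 16.

16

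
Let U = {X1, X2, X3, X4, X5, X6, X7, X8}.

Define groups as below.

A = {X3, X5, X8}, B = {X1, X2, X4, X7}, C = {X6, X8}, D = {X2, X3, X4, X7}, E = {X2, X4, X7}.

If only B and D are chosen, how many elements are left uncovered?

3

Union of B, D = {X1, X2, X3, X4, X7}.
Not covered: X5, X6, X8 — 3 elements.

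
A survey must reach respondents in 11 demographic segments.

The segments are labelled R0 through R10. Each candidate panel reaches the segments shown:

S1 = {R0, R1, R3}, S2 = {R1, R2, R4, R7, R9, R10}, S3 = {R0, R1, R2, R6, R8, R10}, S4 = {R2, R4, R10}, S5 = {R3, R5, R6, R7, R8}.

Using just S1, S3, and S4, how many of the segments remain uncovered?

3

Union of S1, S3, S4 = {R0, R1, R2, R3, R4, R6, R8, R10}.
Not covered: R5, R7, R9 — 3 segments.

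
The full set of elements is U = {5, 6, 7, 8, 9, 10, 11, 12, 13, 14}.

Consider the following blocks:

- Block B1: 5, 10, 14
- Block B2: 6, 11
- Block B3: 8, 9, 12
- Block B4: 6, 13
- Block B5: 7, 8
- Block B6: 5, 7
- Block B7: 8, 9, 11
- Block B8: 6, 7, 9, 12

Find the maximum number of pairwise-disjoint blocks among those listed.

3

B4, B6, B7 are pairwise disjoint (B4={6,13}; B6={5,7}; B7={8,9,11}).
Every remaining block overlaps one of these, and no 4 of the listed blocks are pairwise disjoint, so 3 is the maximum.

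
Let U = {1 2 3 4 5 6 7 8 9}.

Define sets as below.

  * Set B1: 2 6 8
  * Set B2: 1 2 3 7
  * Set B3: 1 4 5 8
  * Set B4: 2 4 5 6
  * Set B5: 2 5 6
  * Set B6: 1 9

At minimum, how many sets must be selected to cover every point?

4

Take {B2, B3, B5, B6}. Their union is {1, 2, 3, 4, 5, 6, 7, 8, 9}, which is all 9 points.
No 3 of the 6 sets cover everything (all 20 combinations miss at least one point), so 4 is optimal.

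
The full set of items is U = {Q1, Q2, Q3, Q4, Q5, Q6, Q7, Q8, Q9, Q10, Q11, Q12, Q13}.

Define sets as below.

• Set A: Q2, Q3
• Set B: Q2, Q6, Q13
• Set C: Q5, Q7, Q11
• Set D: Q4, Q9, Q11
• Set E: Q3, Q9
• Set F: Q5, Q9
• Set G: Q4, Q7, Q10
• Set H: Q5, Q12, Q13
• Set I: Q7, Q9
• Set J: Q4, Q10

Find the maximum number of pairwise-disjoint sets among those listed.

4

B, C, E, J are pairwise disjoint (B={Q2,Q6,Q13}; C={Q5,Q7,Q11}; E={Q3,Q9}; J={Q4,Q10}).
Every remaining set overlaps one of these, and no 5 of the listed sets are pairwise disjoint, so 4 is the maximum.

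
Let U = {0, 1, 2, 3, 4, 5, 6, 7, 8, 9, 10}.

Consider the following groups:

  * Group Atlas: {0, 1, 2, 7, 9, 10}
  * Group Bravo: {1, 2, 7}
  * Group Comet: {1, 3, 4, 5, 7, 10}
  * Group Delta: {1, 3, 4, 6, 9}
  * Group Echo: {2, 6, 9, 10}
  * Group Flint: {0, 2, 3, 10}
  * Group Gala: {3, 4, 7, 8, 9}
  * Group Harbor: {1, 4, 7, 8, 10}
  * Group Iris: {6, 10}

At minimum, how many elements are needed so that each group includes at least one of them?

3

The 3 elements {1, 4, 10} hit every group.
No choice of 2 elements meets every group, so 3 is the minimum.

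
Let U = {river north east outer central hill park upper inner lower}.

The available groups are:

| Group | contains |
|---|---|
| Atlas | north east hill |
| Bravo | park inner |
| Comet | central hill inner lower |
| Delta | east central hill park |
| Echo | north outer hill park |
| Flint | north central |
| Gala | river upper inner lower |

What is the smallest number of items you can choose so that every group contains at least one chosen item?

3

The 3 items {central, hill, inner} hit every group.
No choice of 2 items meets every group, so 3 is the minimum.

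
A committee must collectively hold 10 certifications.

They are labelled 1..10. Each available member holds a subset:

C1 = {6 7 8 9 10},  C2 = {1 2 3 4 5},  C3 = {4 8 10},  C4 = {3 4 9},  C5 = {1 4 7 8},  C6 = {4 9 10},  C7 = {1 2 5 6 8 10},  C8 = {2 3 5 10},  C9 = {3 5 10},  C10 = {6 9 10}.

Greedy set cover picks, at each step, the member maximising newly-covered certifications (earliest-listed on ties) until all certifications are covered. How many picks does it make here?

3

Greedy: pick C7 (covers 6 new) → pick C4 (covers 3 new) → pick C1 (covers 1 new). Total picks: 3.
(The true minimum cover uses only 2 members, so greedy is not optimal here.)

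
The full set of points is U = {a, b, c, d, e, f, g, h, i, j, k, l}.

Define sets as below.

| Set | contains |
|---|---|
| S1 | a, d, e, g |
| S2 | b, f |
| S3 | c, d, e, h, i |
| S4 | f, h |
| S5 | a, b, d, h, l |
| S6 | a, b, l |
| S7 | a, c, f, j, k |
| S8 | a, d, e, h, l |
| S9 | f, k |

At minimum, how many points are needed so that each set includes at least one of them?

3

Take T = {a, f, h}. Each listed set contains at least one of these, so T is a hitting set of size 3.
The sets S3, S6, S9 are pairwise disjoint, so any hitting set needs a separate point for each — at least 3. Hence 3 is optimal.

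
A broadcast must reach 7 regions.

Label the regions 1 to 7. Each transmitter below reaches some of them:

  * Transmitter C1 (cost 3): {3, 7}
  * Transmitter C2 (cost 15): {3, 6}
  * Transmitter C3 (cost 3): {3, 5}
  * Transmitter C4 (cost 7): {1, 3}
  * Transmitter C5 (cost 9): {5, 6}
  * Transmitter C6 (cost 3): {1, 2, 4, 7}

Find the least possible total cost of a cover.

15

C3, C5, C6 together cover every region (C3 ∪ C5 ∪ C6 = {1, 2, 3, 4, 5, 6, 7}); total cost 3 + 9 + 3 = 15.
No covering selection has total cost below 15.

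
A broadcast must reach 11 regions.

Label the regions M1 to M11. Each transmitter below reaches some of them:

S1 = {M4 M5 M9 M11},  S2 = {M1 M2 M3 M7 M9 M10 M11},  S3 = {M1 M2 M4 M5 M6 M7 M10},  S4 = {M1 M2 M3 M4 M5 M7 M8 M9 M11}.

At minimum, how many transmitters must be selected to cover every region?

Take {S3, S4}. Their union is {M1, M2, M3, M4, M5, M6, M7, M8, M9, M10, M11}, which is all 11 regions.
No single transmitter has all 11 regions (the largest, S4, has 9), so 2 is optimal.

2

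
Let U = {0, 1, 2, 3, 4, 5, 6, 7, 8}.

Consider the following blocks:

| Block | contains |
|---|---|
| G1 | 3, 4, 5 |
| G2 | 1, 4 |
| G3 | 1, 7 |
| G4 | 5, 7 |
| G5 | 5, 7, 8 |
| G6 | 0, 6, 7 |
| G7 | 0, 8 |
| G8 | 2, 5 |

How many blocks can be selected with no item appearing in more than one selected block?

3

G1, G3, G7 are pairwise disjoint (G1={3,4,5}; G3={1,7}; G7={0,8}).
Every remaining block overlaps one of these, and no 4 of the listed blocks are pairwise disjoint, so 3 is the maximum.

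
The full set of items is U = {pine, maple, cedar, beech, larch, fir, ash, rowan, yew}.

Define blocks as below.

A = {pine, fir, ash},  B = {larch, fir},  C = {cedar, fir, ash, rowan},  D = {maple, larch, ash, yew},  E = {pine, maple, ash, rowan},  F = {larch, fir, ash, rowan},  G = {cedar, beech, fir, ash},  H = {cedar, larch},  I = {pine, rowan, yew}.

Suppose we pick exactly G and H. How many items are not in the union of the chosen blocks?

4

Union of G, H = {cedar, beech, larch, fir, ash}.
Not covered: pine, maple, rowan, yew — 4 items.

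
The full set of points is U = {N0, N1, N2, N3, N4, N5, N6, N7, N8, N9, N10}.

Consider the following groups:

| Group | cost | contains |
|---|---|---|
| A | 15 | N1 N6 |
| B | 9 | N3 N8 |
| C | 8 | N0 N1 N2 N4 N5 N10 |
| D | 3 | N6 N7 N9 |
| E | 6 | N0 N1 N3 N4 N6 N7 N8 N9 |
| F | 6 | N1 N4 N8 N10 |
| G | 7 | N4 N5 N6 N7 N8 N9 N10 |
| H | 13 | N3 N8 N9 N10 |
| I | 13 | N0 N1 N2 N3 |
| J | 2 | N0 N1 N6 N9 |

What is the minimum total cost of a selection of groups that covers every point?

14

C, E together cover every point (C ∪ E = {N0, N1, N2, N3, N4, N5, N6, N7, N8, N9, N10}); total cost 8 + 6 = 14.
The greedy pick J, G, E, C costs 23; no covering selection beats 14.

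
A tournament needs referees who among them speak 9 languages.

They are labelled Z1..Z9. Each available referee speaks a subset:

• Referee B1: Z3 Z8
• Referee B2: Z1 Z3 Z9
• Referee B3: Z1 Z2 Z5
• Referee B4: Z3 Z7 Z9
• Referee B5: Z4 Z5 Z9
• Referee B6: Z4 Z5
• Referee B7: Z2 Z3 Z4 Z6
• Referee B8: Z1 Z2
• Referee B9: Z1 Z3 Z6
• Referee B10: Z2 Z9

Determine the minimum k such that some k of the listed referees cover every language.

B1 and B3 and B4 and B7 together: B1 ∪ B3 ∪ B4 ∪ B7 = {Z1, Z2, Z3, Z4, Z5, Z6, Z7, Z8, Z9} — every language is covered.
Only B1 contains Z8, so B1 is forced; the remaining 7 languages need at least 3 more referees (each remaining referee adds at most 3) — so at least 4 referees are needed, and 4 is optimal.

4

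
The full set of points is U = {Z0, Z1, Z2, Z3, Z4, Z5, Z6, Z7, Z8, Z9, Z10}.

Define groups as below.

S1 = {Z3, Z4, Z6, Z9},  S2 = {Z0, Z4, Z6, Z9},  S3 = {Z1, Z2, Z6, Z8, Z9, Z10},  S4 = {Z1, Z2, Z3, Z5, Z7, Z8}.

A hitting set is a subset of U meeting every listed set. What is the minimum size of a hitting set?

The 2 points {Z1, Z9} hit every group.
The groups S2, S4 are pairwise disjoint, so any hitting set needs a separate point for each — at least 2. Hence 2 is optimal.

2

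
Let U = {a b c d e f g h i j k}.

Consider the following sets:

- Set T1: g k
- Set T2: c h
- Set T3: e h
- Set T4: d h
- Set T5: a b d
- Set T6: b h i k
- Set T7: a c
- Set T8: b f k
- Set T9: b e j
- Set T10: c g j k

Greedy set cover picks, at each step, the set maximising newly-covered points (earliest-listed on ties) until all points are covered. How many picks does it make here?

5

Greedy: pick T6 (covers 4 new) → pick T10 (covers 3 new) → pick T5 (covers 2 new) → pick T3 (covers 1 new) → pick T8 (covers 1 new). Total picks: 5.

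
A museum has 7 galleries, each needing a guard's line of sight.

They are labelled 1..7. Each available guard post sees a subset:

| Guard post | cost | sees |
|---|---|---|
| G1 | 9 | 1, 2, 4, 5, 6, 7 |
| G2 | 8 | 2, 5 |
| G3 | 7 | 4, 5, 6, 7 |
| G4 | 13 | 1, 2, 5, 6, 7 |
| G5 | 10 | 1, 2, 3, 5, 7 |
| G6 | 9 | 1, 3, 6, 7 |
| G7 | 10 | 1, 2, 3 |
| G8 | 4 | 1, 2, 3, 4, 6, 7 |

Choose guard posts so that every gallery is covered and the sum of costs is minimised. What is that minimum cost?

11

G3, G8 together cover every gallery (G3 ∪ G8 = {1, 2, 3, 4, 5, 6, 7}); total cost 7 + 4 = 11.
No covering selection has total cost below 11.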